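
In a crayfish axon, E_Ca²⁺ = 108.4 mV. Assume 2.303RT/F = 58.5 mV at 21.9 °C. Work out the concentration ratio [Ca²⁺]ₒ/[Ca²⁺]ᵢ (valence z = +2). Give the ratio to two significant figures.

5100

log₁₀([out]/[in]) = E·z/(58.5) = 108.4 × 2 / 58.5 = 3.7060
[out]/[in] = 10^(3.7060) = 5081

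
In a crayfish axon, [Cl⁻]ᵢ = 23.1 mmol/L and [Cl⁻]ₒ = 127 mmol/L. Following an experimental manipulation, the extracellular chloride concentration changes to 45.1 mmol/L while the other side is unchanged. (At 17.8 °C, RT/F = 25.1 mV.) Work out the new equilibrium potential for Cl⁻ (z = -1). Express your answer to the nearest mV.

-17 mV

After the shift: [Cl⁻]_out = 45.1, [Cl⁻]_in = 23.1 mmol/L.
E_new = (25.1/-1)·ln(45.1/23.1) = -25.10 · (0.6690) = -16.79 mV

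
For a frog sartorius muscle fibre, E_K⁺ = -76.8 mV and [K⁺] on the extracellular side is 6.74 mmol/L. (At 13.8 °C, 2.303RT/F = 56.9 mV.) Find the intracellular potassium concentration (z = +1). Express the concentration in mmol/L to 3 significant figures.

151 mmol/L

Nernst: E = (56.9/1) · log₁₀([out]/[in]), so log₁₀([out]/[in]) = -76.8 × 1 / 56.9 = -1.3497.
[out]/[in] = 10^(-1.3497) = 0.0447.
[in] = 6.74 / 0.0447 = 150.8 mmol/L.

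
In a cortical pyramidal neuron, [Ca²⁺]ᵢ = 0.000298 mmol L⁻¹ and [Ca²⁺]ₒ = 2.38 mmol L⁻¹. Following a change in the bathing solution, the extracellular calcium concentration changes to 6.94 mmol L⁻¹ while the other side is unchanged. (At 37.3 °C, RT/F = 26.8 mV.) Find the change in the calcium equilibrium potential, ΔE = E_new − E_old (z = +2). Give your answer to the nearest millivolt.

14 mV

E_old = (26.8/2)·ln(2.38/0.000298) = 120.41 mV
E_new = (26.8/2)·ln(6.94/0.000298) = 134.75 mV
ΔE = 134.75 − (120.41) = 14.34 mV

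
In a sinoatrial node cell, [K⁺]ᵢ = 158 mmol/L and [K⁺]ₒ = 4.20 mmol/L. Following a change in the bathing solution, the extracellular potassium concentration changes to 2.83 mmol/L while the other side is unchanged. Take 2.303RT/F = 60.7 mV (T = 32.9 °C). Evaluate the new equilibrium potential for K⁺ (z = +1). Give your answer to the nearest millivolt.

-106 mV

After the shift: [K⁺]_out = 2.83, [K⁺]_in = 158 mmol/L.
E_new = (60.7/1)·log₁₀(2.83/158) = 60.70 · (-1.7469) = -106.04 mV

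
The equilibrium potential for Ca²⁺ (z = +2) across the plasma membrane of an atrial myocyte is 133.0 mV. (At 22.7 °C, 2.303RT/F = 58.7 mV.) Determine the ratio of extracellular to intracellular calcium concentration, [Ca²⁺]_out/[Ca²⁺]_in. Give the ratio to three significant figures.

log₁₀([out]/[in]) = E·z/(58.7) = 133.0 × 2 / 58.7 = 4.5315
[out]/[in] = 10^(4.5315) = 3.4e+04

34000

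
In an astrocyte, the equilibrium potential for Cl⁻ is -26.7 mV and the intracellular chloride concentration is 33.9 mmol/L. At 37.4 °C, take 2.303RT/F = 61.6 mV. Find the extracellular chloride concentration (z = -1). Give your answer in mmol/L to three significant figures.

92.0 mmol/L

Nernst: E = (61.6/-1) · log₁₀([out]/[in]), so log₁₀([out]/[in]) = -26.7 × -1 / 61.6 = 0.4334.
[out]/[in] = 10^(0.4334) = 2.713.
[out] = 2.713 × 33.9 = 91.97 mmol/L.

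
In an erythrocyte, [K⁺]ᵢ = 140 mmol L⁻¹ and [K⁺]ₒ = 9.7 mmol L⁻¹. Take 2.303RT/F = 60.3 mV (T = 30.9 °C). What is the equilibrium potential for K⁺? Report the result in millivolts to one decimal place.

E = (60.3/z) · log₁₀([K⁺]_out/[K⁺]_in) with z = +1.
= (60.3/1) · log₁₀(9.7/140) = 60.30 · log₁₀(0.06929)
= 60.30 · (-1.1594) = -69.91 mV

-69.9 mV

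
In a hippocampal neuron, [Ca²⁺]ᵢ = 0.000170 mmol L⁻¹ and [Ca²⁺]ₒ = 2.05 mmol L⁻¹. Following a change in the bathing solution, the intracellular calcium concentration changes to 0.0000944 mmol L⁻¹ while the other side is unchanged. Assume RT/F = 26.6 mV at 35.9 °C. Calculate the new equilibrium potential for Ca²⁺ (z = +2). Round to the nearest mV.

After the shift: [Ca²⁺]_out = 2.05, [Ca²⁺]_in = 0.0000944 mmol L⁻¹.
E_new = (26.6/2)·ln(2.05/0.0000944) = 13.30 · (9.9858) = 132.81 mV

133 mV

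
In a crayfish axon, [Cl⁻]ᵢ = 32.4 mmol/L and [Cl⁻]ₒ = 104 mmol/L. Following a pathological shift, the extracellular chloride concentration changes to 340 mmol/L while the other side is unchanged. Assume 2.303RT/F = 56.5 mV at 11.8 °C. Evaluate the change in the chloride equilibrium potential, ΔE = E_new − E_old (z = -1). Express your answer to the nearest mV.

-29 mV

E_old = (56.5/-1)·log₁₀(104/32.4) = -28.62 mV
E_new = (56.5/-1)·log₁₀(340/32.4) = -57.68 mV
ΔE = -57.68 − (-28.62) = -29.07 mV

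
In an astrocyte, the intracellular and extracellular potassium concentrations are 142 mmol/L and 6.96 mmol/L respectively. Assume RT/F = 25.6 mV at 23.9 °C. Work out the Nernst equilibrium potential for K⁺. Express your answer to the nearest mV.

E = (25.6/z) · ln([K⁺]_out/[K⁺]_in) with z = +1.
= (25.6/1) · ln(6.96/142) = 25.60 · ln(0.04901)
= 25.60 · (-3.0156) = -77.20 mV

-77 mV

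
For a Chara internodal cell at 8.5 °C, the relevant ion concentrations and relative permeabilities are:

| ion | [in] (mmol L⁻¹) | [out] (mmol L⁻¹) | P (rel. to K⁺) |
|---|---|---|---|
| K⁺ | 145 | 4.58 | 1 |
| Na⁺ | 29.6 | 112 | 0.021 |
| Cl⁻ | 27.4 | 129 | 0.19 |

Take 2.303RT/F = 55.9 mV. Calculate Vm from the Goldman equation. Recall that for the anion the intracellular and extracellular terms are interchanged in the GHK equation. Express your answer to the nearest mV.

Vm = 55.9 · log₁₀[(Σ P·[cation]ₒ + Σ P·[anion]ᵢ) / (Σ P·[cation]ᵢ + Σ P·[anion]ₒ)]
Numerator = 1×4.58 + 0.021×112 + 0.19×27.4 = 12.14
Denominator = 1×145 + 0.021×29.6 + 0.19×129 = 170.1
Vm = 55.9 · log₁₀(0.071345) = 55.9 × (-1.1466) = -64.10 mV

-64 mV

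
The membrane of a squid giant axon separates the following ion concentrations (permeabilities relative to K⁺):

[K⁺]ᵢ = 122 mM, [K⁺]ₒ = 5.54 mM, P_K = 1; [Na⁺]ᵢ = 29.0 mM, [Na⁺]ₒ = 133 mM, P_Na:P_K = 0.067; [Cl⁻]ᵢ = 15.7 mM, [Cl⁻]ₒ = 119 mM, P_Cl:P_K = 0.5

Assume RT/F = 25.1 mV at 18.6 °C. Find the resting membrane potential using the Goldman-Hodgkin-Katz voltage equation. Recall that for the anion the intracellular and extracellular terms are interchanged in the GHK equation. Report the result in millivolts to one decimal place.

Vm = 25.1 · ln[(Σ P·[cation]ₒ + Σ P·[anion]ᵢ) / (Σ P·[cation]ᵢ + Σ P·[anion]ₒ)]
Numerator = 1×5.54 + 0.067×133 + 0.5×15.7 = 22.3
Denominator = 1×122 + 0.067×29.0 + 0.5×119 = 183.4
Vm = 25.1 · ln(0.12157) = 25.1 × (-2.1073) = -52.89 mV

-52.9 mV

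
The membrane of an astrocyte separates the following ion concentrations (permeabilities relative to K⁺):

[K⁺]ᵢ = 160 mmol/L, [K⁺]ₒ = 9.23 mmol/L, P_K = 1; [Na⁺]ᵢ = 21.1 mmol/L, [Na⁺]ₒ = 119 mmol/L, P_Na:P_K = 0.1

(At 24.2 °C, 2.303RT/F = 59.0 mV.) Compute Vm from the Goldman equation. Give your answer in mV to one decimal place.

Vm = 59.0 · log₁₀[(Σ P·[cation]ₒ + Σ P·[anion]ᵢ) / (Σ P·[cation]ᵢ + Σ P·[anion]ₒ)]
Numerator = 1×9.23 + 0.1×119 = 21.13
Denominator = 1×160 + 0.1×21.1 = 162.1
Vm = 59.0 · log₁₀(0.13034) = 59.0 × (-0.8849) = -52.21 mV

-52.2 mV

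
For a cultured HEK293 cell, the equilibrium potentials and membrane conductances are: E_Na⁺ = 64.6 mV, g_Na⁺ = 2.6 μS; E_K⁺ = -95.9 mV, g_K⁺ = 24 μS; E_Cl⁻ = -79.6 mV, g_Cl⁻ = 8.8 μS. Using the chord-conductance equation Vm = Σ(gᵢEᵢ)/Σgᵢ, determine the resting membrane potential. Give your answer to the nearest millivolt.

-80 mV

Σ gᵢEᵢ = 2.6·(64.6) + 24·(-95.9) + 8.8·(-79.6) = -2834.12
Σ gᵢ = 2.6 + 24 + 8.8 = 35.4
Vm = -2834.12 / 35.4 = -80.06 mV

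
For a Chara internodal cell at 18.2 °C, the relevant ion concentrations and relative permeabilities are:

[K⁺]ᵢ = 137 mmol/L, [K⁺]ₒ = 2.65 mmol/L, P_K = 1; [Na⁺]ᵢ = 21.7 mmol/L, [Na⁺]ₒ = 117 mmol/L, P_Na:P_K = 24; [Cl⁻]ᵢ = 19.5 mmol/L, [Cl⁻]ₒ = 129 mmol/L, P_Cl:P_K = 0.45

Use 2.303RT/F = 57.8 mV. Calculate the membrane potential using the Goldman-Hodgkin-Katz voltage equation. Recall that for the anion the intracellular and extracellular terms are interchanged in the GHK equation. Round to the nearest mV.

Vm = 57.8 · log₁₀[(Σ P·[cation]ₒ + Σ P·[anion]ᵢ) / (Σ P·[cation]ᵢ + Σ P·[anion]ₒ)]
Numerator = 1×2.65 + 24×117 + 0.45×19.5 = 2819
Denominator = 1×137 + 24×21.7 + 0.45×129 = 715.8
Vm = 57.8 · log₁₀(3.9386) = 57.8 × (0.5953) = 34.41 mV

34 mV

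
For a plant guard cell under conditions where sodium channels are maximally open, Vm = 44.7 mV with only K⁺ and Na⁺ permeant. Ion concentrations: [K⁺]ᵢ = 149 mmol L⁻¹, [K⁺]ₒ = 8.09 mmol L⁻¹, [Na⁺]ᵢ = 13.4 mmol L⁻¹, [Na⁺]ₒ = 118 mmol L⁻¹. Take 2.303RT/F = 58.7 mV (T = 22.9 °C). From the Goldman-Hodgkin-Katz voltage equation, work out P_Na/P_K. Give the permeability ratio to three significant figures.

Let α = P_Na/P_K. GHK: Vm = 58.7·log₁₀[(Kₒ + α·Naₒ)/(Kᵢ + α·Naᵢ)].
10^(Vm/58.7) = 10^(44.7/58.7) = 5.7743
So 5.7743·(Kᵢ + α·Naᵢ) = Kₒ + α·Naₒ → α = (5.7743·149.0 − 8.09) / (118.0 − 5.7743·13.4)
α = (860.4 − 8.09) / (118.0 − 77.38) = 852.3/40.62 = 20.98

21.0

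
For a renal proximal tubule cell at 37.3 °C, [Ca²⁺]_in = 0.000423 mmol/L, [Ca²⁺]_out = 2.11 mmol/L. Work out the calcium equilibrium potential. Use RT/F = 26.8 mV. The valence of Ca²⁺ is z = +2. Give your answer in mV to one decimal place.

E = (26.8/z) · ln([Ca²⁺]_out/[Ca²⁺]_in) with z = +2.
= (26.8/2) · ln(2.11/0.000423) = 13.40 · ln(4988)
= 13.40 · (8.5148) = 114.10 mV

114.1 mV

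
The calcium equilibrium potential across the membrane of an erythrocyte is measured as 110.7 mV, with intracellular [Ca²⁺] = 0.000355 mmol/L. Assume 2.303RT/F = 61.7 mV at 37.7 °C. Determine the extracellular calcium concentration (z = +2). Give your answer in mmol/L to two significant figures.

Nernst: E = (61.7/2) · log₁₀([out]/[in]), so log₁₀([out]/[in]) = 110.7 × 2 / 61.7 = 3.5883.
[out]/[in] = 10^(3.5883) = 3876.
[out] = 3876 × 0.000355 = 1.376 mmol/L.

1.4 mmol/L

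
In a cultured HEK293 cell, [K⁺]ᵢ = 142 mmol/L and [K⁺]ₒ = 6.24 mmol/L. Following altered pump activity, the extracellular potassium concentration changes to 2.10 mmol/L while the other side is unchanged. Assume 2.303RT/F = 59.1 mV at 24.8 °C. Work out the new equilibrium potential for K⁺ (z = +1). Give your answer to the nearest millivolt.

After the shift: [K⁺]_out = 2.10, [K⁺]_in = 142 mmol/L.
E_new = (59.1/1)·log₁₀(2.10/142) = 59.10 · (-1.8301) = -108.16 mV

-108 mV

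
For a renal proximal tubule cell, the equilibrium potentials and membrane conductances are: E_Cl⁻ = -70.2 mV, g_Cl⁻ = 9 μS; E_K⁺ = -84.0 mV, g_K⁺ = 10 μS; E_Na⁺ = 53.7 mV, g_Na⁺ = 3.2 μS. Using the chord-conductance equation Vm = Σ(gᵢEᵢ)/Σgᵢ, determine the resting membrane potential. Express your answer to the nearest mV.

-59 mV

Σ gᵢEᵢ = 9·(-70.2) + 10·(-84.0) + 3.2·(53.7) = -1299.96
Σ gᵢ = 9 + 10 + 3.2 = 22.2
Vm = -1299.96 / 22.2 = -58.56 mV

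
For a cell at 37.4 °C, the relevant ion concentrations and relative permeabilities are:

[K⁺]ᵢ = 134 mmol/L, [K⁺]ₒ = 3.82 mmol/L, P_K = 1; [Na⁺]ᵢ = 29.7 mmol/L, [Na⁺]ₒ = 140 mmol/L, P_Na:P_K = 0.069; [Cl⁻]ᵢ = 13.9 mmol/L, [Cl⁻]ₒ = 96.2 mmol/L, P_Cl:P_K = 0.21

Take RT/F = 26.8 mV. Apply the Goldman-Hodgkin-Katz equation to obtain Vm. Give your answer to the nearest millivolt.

-60 mV

Vm = 26.8 · ln[(Σ P·[cation]ₒ + Σ P·[anion]ᵢ) / (Σ P·[cation]ᵢ + Σ P·[anion]ₒ)]
Numerator = 1×3.82 + 0.069×140 + 0.21×13.9 = 16.4
Denominator = 1×134 + 0.069×29.7 + 0.21×96.2 = 156.3
Vm = 26.8 · ln(0.10495) = 26.8 × (-2.2542) = -60.41 mV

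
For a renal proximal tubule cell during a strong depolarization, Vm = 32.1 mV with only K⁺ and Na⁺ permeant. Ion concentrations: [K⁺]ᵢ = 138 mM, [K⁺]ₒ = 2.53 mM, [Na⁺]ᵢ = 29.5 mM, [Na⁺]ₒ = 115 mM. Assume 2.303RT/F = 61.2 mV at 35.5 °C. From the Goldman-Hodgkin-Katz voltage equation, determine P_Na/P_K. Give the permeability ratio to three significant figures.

Let α = P_Na/P_K. GHK: Vm = 61.2·log₁₀[(Kₒ + α·Naₒ)/(Kᵢ + α·Naᵢ)].
10^(Vm/61.2) = 10^(32.1/61.2) = 3.3459
So 3.3459·(Kᵢ + α·Naᵢ) = Kₒ + α·Naₒ → α = (3.3459·138.0 − 2.53) / (115.0 − 3.3459·29.5)
α = (461.7 − 2.53) / (115.0 − 98.7) = 459.2/16.3 = 28.18

28.2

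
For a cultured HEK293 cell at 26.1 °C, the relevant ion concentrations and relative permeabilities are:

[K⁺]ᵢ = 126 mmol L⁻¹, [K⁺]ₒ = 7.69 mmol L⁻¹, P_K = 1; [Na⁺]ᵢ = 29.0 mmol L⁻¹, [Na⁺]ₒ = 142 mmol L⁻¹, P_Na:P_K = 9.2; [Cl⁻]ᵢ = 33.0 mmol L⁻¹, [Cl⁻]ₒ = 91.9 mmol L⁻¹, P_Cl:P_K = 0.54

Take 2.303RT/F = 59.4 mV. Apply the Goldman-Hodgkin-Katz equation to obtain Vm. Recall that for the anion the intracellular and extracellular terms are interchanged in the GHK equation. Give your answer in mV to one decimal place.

Vm = 59.4 · log₁₀[(Σ P·[cation]ₒ + Σ P·[anion]ᵢ) / (Σ P·[cation]ᵢ + Σ P·[anion]ₒ)]
Numerator = 1×7.69 + 9.2×142 + 0.54×33.0 = 1332
Denominator = 1×126 + 9.2×29.0 + 0.54×91.9 = 442.4
Vm = 59.4 · log₁₀(3.0105) = 59.4 × (0.4786) = 28.43 mV

28.4 mV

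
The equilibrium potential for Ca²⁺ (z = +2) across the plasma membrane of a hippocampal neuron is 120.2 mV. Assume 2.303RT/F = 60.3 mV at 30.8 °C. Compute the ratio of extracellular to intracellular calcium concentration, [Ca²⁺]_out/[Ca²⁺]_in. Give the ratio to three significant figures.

9700

log₁₀([out]/[in]) = E·z/(60.3) = 120.2 × 2 / 60.3 = 3.9867
[out]/[in] = 10^(3.9867) = 9699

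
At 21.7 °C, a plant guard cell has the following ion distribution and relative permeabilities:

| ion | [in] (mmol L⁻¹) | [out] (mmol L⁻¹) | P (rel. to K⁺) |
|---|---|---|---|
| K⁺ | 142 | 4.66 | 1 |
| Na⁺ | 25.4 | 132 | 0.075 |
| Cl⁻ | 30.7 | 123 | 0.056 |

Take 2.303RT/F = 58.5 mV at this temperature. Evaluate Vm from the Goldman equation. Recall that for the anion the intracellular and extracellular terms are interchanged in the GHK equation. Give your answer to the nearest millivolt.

Vm = 58.5 · log₁₀[(Σ P·[cation]ₒ + Σ P·[anion]ᵢ) / (Σ P·[cation]ᵢ + Σ P·[anion]ₒ)]
Numerator = 1×4.66 + 0.075×132 + 0.056×30.7 = 16.28
Denominator = 1×142 + 0.075×25.4 + 0.056×123 = 150.8
Vm = 58.5 · log₁₀(0.10796) = 58.5 × (-0.9667) = -56.55 mV

-57 mV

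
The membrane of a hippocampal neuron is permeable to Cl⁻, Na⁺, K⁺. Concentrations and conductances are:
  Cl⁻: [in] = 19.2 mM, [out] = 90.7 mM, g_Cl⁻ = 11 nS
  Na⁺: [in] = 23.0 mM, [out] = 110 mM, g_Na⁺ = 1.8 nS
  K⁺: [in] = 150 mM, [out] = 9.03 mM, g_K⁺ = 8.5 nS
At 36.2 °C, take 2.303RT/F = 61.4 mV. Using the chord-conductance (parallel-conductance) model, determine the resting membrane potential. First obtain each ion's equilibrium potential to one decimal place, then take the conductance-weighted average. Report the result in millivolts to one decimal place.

E_Cl⁻ = (61.4/-1)·log₁₀(90.7/19.2) = -41.4 mV
E_Na⁺ = (61.4/1)·log₁₀(110/23.0) = 41.7 mV
E_K⁺ = (61.4/1)·log₁₀(9.03/150) = -74.9 mV
Vm = (Σ gᵢEᵢ)/(Σ gᵢ) = (11·-41.4 + 1.8·41.7 + 8.5·-74.9) / (11 + 1.8 + 8.5)
= -1016.99 / 21.3 = -47.75 mV

-47.7 mV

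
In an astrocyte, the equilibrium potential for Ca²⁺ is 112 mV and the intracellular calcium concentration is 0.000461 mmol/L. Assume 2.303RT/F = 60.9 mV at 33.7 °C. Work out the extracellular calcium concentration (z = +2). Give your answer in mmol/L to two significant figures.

Nernst: E = (60.9/2) · log₁₀([out]/[in]), so log₁₀([out]/[in]) = 112.0 × 2 / 60.9 = 3.6782.
[out]/[in] = 10^(3.6782) = 4766.
[out] = 4766 × 0.000461 = 2.197 mmol/L.

2.2 mmol/L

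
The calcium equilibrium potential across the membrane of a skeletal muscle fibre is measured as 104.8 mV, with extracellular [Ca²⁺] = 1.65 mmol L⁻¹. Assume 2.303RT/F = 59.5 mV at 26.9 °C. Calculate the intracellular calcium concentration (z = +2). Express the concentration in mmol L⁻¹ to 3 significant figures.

Nernst: E = (59.5/2) · log₁₀([out]/[in]), so log₁₀([out]/[in]) = 104.8 × 2 / 59.5 = 3.5227.
[out]/[in] = 10^(3.5227) = 3332.
[in] = 1.65 / 3332 = 0.0004952 mmol L⁻¹.

0.000495 mmol L⁻¹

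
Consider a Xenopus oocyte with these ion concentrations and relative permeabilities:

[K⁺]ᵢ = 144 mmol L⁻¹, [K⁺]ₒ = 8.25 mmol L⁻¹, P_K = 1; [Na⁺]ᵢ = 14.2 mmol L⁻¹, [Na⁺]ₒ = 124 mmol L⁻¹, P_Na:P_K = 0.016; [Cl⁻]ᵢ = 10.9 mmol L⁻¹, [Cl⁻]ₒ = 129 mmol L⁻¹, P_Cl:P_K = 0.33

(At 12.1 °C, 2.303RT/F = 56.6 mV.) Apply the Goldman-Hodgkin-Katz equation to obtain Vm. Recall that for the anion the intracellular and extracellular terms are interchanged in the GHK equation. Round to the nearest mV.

-64 mV

Vm = 56.6 · log₁₀[(Σ P·[cation]ₒ + Σ P·[anion]ᵢ) / (Σ P·[cation]ᵢ + Σ P·[anion]ₒ)]
Numerator = 1×8.25 + 0.016×124 + 0.33×10.9 = 13.83
Denominator = 1×144 + 0.016×14.2 + 0.33×129 = 186.8
Vm = 56.6 · log₁₀(0.074043) = 56.6 × (-1.1305) = -63.99 mV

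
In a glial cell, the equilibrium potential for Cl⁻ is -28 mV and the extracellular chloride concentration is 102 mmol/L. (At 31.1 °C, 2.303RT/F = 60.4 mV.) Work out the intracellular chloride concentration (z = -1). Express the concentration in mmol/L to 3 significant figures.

35.1 mmol/L

Nernst: E = (60.4/-1) · log₁₀([out]/[in]), so log₁₀([out]/[in]) = -28.0 × -1 / 60.4 = 0.4636.
[out]/[in] = 10^(0.4636) = 2.908.
[in] = 102 / 2.908 = 35.08 mmol/L.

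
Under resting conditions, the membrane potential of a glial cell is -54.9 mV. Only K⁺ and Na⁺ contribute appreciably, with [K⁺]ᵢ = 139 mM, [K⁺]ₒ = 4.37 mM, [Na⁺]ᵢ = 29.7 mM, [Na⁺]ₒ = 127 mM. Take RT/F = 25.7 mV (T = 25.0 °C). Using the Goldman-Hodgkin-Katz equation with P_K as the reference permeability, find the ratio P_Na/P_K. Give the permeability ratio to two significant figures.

Let α = P_Na/P_K. GHK: Vm = 25.7·ln[(Kₒ + α·Naₒ)/(Kᵢ + α·Naᵢ)].
e^(Vm/25.7) = e^(-54.9/25.7) = 0.1181
So 0.1181·(Kᵢ + α·Naᵢ) = Kₒ + α·Naₒ → α = (0.1181·139.0 − 4.37) / (127.0 − 0.1181·29.7)
α = (16.42 − 4.37) / (127.0 − 3.508) = 12.05/123.5 = 0.09755

0.098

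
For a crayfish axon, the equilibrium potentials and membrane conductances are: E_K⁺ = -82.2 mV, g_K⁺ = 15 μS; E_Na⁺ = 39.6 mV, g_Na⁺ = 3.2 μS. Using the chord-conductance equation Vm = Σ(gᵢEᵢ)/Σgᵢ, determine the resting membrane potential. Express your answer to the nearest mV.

-61 mV

Σ gᵢEᵢ = 15·(-82.2) + 3.2·(39.6) = -1106.28
Σ gᵢ = 15 + 3.2 = 18.2
Vm = -1106.28 / 18.2 = -60.78 mV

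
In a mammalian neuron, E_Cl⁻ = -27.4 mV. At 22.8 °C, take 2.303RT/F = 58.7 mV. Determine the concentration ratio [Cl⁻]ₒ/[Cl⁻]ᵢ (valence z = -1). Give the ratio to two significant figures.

log₁₀([out]/[in]) = E·z/(58.7) = -27.4 × -1 / 58.7 = 0.4668
[out]/[in] = 10^(0.4668) = 2.929

2.9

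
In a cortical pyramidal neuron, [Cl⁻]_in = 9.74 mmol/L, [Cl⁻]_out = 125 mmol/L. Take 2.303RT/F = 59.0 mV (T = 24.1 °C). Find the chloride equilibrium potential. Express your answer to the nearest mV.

-65 mV

E = (59.0/z) · log₁₀([Cl⁻]_out/[Cl⁻]_in) with z = -1.
For an anion, dividing by z = -1 reverses the sign.
= (59.0/-1) · log₁₀(125/9.74) = -59.00 · log₁₀(12.83)
= -59.00 · (1.1084) = -65.39 mV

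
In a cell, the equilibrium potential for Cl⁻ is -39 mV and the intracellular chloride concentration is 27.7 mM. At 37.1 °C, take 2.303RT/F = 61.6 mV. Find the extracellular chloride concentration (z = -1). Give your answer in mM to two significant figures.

Nernst: E = (61.6/-1) · log₁₀([out]/[in]), so log₁₀([out]/[in]) = -39.0 × -1 / 61.6 = 0.6331.
[out]/[in] = 10^(0.6331) = 4.297.
[out] = 4.297 × 27.7 = 119 mM.

120 mM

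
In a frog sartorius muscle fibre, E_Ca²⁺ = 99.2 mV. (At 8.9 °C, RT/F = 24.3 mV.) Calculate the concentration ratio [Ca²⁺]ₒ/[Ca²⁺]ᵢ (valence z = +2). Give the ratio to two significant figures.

3500

ln([out]/[in]) = E·z/(24.3) = 99.2 × 2 / 24.3 = 8.1646
[out]/[in] = e^(8.1646) = 3514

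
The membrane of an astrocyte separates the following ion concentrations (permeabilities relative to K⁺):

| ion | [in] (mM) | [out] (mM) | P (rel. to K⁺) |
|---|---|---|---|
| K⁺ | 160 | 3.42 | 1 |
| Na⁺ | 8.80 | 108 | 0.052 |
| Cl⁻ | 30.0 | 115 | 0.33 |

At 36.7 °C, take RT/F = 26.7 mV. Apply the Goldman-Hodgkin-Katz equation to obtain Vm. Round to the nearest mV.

Vm = 26.7 · ln[(Σ P·[cation]ₒ + Σ P·[anion]ᵢ) / (Σ P·[cation]ᵢ + Σ P·[anion]ₒ)]
Numerator = 1×3.42 + 0.052×108 + 0.33×30.0 = 18.94
Denominator = 1×160 + 0.052×8.80 + 0.33×115 = 198.4
Vm = 26.7 · ln(0.09544) = 26.7 × (-2.3493) = -62.73 mV

-63 mV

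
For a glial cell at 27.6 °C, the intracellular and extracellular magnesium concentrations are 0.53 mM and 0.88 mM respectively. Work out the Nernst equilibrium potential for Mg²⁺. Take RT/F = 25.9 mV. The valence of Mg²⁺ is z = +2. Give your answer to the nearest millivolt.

E = (25.9/z) · ln([Mg²⁺]_out/[Mg²⁺]_in) with z = +2.
= (25.9/2) · ln(0.88/0.53) = 12.95 · ln(1.66)
= 12.95 · (0.5070) = 6.57 mV

7 mV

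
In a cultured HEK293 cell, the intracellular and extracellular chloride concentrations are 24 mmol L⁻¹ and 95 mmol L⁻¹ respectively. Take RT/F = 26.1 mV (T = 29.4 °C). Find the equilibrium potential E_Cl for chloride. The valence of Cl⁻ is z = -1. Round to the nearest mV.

-36 mV

E = (26.1/z) · ln([Cl⁻]_out/[Cl⁻]_in) with z = -1.
For an anion, dividing by z = -1 reverses the sign.
= (26.1/-1) · ln(95/24) = -26.10 · ln(3.958)
= -26.10 · (1.3758) = -35.91 mV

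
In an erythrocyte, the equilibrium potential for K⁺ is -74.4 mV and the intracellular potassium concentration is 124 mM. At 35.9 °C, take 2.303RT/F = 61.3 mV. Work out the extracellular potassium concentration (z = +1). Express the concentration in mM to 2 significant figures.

Nernst: E = (61.3/1) · log₁₀([out]/[in]), so log₁₀([out]/[in]) = -74.4 × 1 / 61.3 = -1.2137.
[out]/[in] = 10^(-1.2137) = 0.06114.
[out] = 0.06114 × 124 = 7.581 mM.

7.6 mM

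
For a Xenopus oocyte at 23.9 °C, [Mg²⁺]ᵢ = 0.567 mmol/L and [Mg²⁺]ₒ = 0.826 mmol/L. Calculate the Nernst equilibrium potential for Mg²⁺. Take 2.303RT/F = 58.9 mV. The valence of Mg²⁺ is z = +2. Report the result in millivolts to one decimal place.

E = (58.9/z) · log₁₀([Mg²⁺]_out/[Mg²⁺]_in) with z = +2.
= (58.9/2) · log₁₀(0.826/0.567) = 29.45 · log₁₀(1.457)
= 29.45 · (0.1634) = 4.81 mV

4.8 mV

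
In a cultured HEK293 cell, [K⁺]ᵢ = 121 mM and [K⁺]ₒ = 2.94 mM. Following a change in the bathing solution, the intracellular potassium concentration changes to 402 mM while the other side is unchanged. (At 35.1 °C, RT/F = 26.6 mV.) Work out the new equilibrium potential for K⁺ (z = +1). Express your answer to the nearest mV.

-131 mV

After the shift: [K⁺]_out = 2.94, [K⁺]_in = 402 mM.
E_new = (26.6/1)·ln(2.94/402) = 26.60 · (-4.9180) = -130.82 mV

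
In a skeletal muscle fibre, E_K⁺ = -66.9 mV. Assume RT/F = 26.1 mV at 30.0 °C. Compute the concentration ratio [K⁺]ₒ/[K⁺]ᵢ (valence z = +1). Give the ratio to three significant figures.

ln([out]/[in]) = E·z/(26.1) = -66.9 × 1 / 26.1 = -2.5632
[out]/[in] = e^(-2.5632) = 0.07706

0.0771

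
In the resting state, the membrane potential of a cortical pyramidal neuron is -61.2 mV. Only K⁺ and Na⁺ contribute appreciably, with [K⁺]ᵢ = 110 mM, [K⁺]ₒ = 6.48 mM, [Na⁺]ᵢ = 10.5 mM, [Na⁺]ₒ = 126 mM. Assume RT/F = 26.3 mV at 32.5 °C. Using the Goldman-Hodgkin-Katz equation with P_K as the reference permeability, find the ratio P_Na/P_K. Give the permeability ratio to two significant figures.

0.034

Let α = P_Na/P_K. GHK: Vm = 26.3·ln[(Kₒ + α·Naₒ)/(Kᵢ + α·Naᵢ)].
e^(Vm/26.3) = e^(-61.2/26.3) = 0.097588
So 0.097588·(Kᵢ + α·Naᵢ) = Kₒ + α·Naₒ → α = (0.097588·110.0 − 6.48) / (126.0 − 0.097588·10.5)
α = (10.73 − 6.48) / (126.0 − 1.025) = 4.255/125 = 0.03404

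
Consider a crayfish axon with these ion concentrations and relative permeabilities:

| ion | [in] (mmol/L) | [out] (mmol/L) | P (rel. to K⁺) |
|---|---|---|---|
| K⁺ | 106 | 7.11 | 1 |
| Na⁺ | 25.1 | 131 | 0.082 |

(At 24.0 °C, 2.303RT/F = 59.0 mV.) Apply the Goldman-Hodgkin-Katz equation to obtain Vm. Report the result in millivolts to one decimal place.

-46.1 mV

Vm = 59.0 · log₁₀[(Σ P·[cation]ₒ + Σ P·[anion]ᵢ) / (Σ P·[cation]ᵢ + Σ P·[anion]ₒ)]
Numerator = 1×7.11 + 0.082×131 = 17.85
Denominator = 1×106 + 0.082×25.1 = 108.1
Vm = 59.0 · log₁₀(0.16521) = 59.0 × (-0.7820) = -46.14 mV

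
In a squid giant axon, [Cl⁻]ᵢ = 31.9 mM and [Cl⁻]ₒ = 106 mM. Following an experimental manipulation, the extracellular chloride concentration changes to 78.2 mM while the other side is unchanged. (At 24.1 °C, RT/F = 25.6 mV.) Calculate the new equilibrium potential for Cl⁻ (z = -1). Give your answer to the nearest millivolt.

-23 mV

After the shift: [Cl⁻]_out = 78.2, [Cl⁻]_in = 31.9 mM.
E_new = (25.6/-1)·ln(78.2/31.9) = -25.60 · (0.8967) = -22.95 mV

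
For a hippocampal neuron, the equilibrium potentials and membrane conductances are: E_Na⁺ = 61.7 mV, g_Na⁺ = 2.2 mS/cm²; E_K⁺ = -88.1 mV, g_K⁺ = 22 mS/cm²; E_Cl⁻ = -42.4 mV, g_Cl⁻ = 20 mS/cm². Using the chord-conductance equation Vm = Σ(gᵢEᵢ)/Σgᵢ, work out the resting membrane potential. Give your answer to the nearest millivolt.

-60 mV

Σ gᵢEᵢ = 2.2·(61.7) + 22·(-88.1) + 20·(-42.4) = -2650.46
Σ gᵢ = 2.2 + 22 + 20 = 44.2
Vm = -2650.46 / 44.2 = -59.97 mV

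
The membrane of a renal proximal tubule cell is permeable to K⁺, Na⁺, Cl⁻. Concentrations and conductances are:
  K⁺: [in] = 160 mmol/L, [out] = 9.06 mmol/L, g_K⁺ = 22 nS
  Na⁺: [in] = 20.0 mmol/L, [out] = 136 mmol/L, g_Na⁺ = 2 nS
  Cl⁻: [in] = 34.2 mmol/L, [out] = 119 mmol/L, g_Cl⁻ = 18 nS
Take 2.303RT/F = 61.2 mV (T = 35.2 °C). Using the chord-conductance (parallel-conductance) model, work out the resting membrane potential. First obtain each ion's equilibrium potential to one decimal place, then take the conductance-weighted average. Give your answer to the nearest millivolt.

E_K⁺ = (61.2/1)·log₁₀(9.06/160) = -76.3 mV
E_Na⁺ = (61.2/1)·log₁₀(136/20.0) = 50.9 mV
E_Cl⁻ = (61.2/-1)·log₁₀(119/34.2) = -33.1 mV
Vm = (Σ gᵢEᵢ)/(Σ gᵢ) = (22·-76.3 + 2·50.9 + 18·-33.1) / (22 + 2 + 18)
= -2172.60 / 42 = -51.73 mV

-52 mV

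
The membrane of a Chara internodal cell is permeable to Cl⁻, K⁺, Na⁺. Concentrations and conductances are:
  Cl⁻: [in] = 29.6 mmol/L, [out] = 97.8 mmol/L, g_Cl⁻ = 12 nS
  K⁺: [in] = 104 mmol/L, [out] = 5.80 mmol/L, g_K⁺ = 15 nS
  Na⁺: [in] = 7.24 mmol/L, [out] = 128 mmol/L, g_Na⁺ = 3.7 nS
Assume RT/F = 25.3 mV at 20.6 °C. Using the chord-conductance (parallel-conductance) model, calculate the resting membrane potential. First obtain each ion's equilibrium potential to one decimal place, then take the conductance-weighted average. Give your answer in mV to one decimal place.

-38.7 mV

E_Cl⁻ = (25.3/-1)·ln(97.8/29.6) = -30.2 mV
E_K⁺ = (25.3/1)·ln(5.80/104) = -73.0 mV
E_Na⁺ = (25.3/1)·ln(128/7.24) = 72.7 mV
Vm = (Σ gᵢEᵢ)/(Σ gᵢ) = (12·-30.2 + 15·-73.0 + 3.7·72.7) / (12 + 15 + 3.7)
= -1188.41 / 30.7 = -38.71 mV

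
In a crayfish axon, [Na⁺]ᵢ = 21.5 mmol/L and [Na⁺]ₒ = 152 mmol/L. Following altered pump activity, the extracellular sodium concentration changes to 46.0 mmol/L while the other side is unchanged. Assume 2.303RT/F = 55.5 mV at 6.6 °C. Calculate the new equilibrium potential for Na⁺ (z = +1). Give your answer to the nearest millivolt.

18 mV

After the shift: [Na⁺]_out = 46.0, [Na⁺]_in = 21.5 mmol/L.
E_new = (55.5/1)·log₁₀(46.0/21.5) = 55.50 · (0.3303) = 18.33 mV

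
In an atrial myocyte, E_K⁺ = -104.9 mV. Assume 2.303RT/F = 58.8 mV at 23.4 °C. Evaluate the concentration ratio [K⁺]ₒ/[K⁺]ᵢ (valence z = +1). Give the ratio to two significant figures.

log₁₀([out]/[in]) = E·z/(58.8) = -104.9 × 1 / 58.8 = -1.7840
[out]/[in] = 10^(-1.7840) = 0.01644

0.016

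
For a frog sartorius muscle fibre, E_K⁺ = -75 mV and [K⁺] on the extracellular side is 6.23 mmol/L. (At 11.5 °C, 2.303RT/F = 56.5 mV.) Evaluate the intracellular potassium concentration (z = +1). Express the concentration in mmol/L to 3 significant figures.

Nernst: E = (56.5/1) · log₁₀([out]/[in]), so log₁₀([out]/[in]) = -75.0 × 1 / 56.5 = -1.3274.
[out]/[in] = 10^(-1.3274) = 0.04705.
[in] = 6.23 / 0.04705 = 132.4 mmol/L.

132 mmol/L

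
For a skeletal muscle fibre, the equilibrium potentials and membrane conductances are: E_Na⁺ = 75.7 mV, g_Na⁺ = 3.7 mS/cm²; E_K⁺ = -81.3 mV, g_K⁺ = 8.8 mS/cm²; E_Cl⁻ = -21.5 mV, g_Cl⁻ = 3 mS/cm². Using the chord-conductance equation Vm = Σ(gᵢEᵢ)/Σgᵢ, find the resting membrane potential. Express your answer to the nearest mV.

Σ gᵢEᵢ = 3.7·(75.7) + 8.8·(-81.3) + 3·(-21.5) = -499.85
Σ gᵢ = 3.7 + 8.8 + 3 = 15.5
Vm = -499.85 / 15.5 = -32.25 mV

-32 mV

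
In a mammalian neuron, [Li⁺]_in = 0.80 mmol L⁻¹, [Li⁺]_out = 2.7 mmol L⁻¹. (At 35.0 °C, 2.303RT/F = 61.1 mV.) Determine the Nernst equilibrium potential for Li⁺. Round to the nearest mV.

E = (61.1/z) · log₁₀([Li⁺]_out/[Li⁺]_in) with z = +1.
= (61.1/1) · log₁₀(2.7/0.80) = 61.10 · log₁₀(3.375)
= 61.10 · (0.5283) = 32.28 mV

32 mV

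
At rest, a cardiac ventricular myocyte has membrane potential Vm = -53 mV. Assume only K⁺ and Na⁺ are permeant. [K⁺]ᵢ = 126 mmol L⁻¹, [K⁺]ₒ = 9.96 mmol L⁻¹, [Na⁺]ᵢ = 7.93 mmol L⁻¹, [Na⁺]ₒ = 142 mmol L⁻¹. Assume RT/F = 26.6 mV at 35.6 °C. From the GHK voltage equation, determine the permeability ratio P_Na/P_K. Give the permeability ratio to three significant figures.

Let α = P_Na/P_K. GHK: Vm = 26.6·ln[(Kₒ + α·Naₒ)/(Kᵢ + α·Naᵢ)].
e^(Vm/26.6) = e^(-53.0/26.6) = 0.13636
So 0.13636·(Kᵢ + α·Naᵢ) = Kₒ + α·Naₒ → α = (0.13636·126.0 − 9.96) / (142.0 − 0.13636·7.93)
α = (17.18 − 9.96) / (142.0 − 1.081) = 7.221/140.9 = 0.05124

0.0512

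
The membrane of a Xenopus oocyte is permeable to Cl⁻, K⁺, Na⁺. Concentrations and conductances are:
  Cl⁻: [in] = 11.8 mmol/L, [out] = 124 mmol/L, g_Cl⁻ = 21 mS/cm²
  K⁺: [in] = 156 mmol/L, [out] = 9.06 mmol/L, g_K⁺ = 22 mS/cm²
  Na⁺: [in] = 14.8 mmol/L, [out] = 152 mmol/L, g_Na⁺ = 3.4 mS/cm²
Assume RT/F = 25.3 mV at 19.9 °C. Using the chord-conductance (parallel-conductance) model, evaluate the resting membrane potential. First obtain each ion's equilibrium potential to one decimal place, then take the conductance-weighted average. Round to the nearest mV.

E_Cl⁻ = (25.3/-1)·ln(124/11.8) = -59.5 mV
E_K⁺ = (25.3/1)·ln(9.06/156) = -72.0 mV
E_Na⁺ = (25.3/1)·ln(152/14.8) = 58.9 mV
Vm = (Σ gᵢEᵢ)/(Σ gᵢ) = (21·-59.5 + 22·-72.0 + 3.4·58.9) / (21 + 22 + 3.4)
= -2633.24 / 46.4 = -56.75 mV

-57 mV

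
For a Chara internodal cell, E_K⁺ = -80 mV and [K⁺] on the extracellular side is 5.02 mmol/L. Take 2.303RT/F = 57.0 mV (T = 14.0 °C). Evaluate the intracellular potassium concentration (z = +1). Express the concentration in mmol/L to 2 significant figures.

130 mmol/L

Nernst: E = (57.0/1) · log₁₀([out]/[in]), so log₁₀([out]/[in]) = -80.0 × 1 / 57.0 = -1.4035.
[out]/[in] = 10^(-1.4035) = 0.03949.
[in] = 5.02 / 0.03949 = 127.1 mmol/L.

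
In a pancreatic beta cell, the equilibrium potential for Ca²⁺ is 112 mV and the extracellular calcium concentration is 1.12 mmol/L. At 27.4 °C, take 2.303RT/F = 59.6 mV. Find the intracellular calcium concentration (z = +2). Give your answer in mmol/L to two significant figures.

Nernst: E = (59.6/2) · log₁₀([out]/[in]), so log₁₀([out]/[in]) = 112.0 × 2 / 59.6 = 3.7584.
[out]/[in] = 10^(3.7584) = 5733.
[in] = 1.12 / 5733 = 0.0001954 mmol/L.

0.00020 mmol/L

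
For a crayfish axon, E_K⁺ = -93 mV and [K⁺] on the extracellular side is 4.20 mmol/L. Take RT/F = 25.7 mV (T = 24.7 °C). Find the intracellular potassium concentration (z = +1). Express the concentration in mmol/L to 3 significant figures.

Nernst: E = (25.7/1) · ln([out]/[in]), so ln([out]/[in]) = -93.0 × 1 / 25.7 = -3.6187.
[out]/[in] = e^(-3.6187) = 0.02682.
[in] = 4.20 / 0.02682 = 156.6 mmol/L.

157 mmol/L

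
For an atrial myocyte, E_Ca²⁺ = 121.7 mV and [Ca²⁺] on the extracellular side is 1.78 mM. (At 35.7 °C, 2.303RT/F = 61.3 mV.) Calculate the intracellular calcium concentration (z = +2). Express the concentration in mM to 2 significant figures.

Nernst: E = (61.3/2) · log₁₀([out]/[in]), so log₁₀([out]/[in]) = 121.7 × 2 / 61.3 = 3.9706.
[out]/[in] = 10^(3.9706) = 9346.
[in] = 1.78 / 9346 = 0.0001905 mM.

0.00019 mM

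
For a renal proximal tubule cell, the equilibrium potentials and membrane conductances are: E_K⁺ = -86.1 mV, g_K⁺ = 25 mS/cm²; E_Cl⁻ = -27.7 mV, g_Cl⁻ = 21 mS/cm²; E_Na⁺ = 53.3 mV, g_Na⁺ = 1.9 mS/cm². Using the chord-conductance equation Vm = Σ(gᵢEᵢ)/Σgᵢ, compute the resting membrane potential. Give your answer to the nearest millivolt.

-55 mV

Σ gᵢEᵢ = 25·(-86.1) + 21·(-27.7) + 1.9·(53.3) = -2632.93
Σ gᵢ = 25 + 21 + 1.9 = 47.9
Vm = -2632.93 / 47.9 = -54.97 mV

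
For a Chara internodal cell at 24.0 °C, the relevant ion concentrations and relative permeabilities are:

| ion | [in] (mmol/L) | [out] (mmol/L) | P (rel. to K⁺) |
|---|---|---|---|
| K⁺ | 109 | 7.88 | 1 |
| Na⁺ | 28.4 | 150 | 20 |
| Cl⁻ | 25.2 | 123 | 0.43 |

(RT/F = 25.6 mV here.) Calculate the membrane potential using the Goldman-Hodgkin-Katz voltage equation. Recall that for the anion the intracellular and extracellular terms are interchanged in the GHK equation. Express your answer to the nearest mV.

Vm = 25.6 · ln[(Σ P·[cation]ₒ + Σ P·[anion]ᵢ) / (Σ P·[cation]ᵢ + Σ P·[anion]ₒ)]
Numerator = 1×7.88 + 20×150 + 0.43×25.2 = 3019
Denominator = 1×109 + 20×28.4 + 0.43×123 = 729.9
Vm = 25.6 · ln(4.1359) = 25.6 × (1.4197) = 36.34 mV

36 mV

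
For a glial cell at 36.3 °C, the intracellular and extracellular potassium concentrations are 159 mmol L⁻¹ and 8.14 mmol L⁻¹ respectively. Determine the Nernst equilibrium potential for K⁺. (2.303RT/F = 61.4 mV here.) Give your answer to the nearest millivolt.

E = (61.4/z) · log₁₀([K⁺]_out/[K⁺]_in) with z = +1.
= (61.4/1) · log₁₀(8.14/159) = 61.40 · log₁₀(0.05119)
= 61.40 · (-1.2908) = -79.25 mV

-79 mV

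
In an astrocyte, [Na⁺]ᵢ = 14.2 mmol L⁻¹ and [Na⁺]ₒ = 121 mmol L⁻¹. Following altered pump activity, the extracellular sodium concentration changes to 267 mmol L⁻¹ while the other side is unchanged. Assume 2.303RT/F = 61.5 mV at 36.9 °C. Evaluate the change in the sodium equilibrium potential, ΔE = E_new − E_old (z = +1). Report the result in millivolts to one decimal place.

E_old = (61.5/1)·log₁₀(121/14.2) = 57.23 mV
E_new = (61.5/1)·log₁₀(267/14.2) = 78.36 mV
ΔE = 78.36 − (57.23) = 21.14 mV

21.1 mV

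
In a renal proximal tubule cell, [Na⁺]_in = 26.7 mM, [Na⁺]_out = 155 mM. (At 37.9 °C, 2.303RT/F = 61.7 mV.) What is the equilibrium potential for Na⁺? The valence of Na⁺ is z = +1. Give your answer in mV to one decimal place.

47.1 mV

E = (61.7/z) · log₁₀([Na⁺]_out/[Na⁺]_in) with z = +1.
= (61.7/1) · log₁₀(155/26.7) = 61.70 · log₁₀(5.805)
= 61.70 · (0.7638) = 47.13 mV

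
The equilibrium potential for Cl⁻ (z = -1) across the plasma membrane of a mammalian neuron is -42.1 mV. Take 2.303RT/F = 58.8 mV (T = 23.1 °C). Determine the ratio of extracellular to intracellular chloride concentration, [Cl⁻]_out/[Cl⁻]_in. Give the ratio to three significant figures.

5.20

log₁₀([out]/[in]) = E·z/(58.8) = -42.1 × -1 / 58.8 = 0.7160
[out]/[in] = 10^(0.7160) = 5.2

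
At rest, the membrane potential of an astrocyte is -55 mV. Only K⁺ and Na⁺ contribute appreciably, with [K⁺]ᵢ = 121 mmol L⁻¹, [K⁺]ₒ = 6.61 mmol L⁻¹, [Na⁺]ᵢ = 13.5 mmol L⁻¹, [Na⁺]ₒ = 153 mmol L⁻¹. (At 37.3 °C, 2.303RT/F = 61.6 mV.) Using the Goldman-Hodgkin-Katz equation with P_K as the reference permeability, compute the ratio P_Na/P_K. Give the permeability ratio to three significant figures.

Let α = P_Na/P_K. GHK: Vm = 61.6·log₁₀[(Kₒ + α·Naₒ)/(Kᵢ + α·Naᵢ)].
10^(Vm/61.6) = 10^(-55.0/61.6) = 0.12798
So 0.12798·(Kᵢ + α·Naᵢ) = Kₒ + α·Naₒ → α = (0.12798·121.0 − 6.61) / (153.0 − 0.12798·13.5)
α = (15.49 − 6.61) / (153.0 − 1.728) = 8.876/151.3 = 0.05867

0.0587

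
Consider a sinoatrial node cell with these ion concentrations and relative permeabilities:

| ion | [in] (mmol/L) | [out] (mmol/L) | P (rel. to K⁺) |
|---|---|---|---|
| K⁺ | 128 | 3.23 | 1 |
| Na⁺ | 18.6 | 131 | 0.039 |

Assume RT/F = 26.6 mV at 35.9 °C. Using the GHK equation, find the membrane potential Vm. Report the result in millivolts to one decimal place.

-72.8 mV

Vm = 26.6 · ln[(Σ P·[cation]ₒ + Σ P·[anion]ᵢ) / (Σ P·[cation]ᵢ + Σ P·[anion]ₒ)]
Numerator = 1×3.23 + 0.039×131 = 8.339
Denominator = 1×128 + 0.039×18.6 = 128.7
Vm = 26.6 · ln(0.064781) = 26.6 × (-2.7367) = -72.80 mV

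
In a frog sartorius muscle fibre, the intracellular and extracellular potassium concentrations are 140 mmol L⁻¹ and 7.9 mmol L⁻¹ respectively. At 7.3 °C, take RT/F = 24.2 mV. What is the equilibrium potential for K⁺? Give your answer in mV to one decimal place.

-69.6 mV

E = (24.2/z) · ln([K⁺]_out/[K⁺]_in) with z = +1.
= (24.2/1) · ln(7.9/140) = 24.20 · ln(0.05643)
= 24.20 · (-2.8748) = -69.57 mV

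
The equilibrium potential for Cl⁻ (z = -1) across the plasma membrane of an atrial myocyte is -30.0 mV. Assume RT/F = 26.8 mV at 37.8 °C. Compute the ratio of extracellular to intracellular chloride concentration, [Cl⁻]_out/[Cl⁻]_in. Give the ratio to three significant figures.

ln([out]/[in]) = E·z/(26.8) = -30.0 × -1 / 26.8 = 1.1194
[out]/[in] = e^(1.1194) = 3.063

3.06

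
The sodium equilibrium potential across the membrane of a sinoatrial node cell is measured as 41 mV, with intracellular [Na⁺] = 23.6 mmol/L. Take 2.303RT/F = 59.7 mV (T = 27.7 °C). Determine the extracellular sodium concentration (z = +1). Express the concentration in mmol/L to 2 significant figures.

Nernst: E = (59.7/1) · log₁₀([out]/[in]), so log₁₀([out]/[in]) = 41.0 × 1 / 59.7 = 0.6868.
[out]/[in] = 10^(0.6868) = 4.861.
[out] = 4.861 × 23.6 = 114.7 mmol/L.

110 mmol/L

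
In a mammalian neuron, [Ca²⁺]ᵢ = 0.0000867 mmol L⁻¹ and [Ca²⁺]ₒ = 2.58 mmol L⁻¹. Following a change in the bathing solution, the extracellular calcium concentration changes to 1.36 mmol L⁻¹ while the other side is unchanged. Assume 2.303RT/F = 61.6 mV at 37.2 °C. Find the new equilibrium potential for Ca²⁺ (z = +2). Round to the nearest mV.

After the shift: [Ca²⁺]_out = 1.36, [Ca²⁺]_in = 0.0000867 mmol L⁻¹.
E_new = (61.6/2)·log₁₀(1.36/0.0000867) = 30.80 · (4.1955) = 129.22 mV

129 mV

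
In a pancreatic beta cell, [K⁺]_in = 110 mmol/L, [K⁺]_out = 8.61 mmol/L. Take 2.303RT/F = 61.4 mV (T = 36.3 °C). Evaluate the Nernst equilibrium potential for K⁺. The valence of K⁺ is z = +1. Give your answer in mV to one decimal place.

E = (61.4/z) · log₁₀([K⁺]_out/[K⁺]_in) with z = +1.
= (61.4/1) · log₁₀(8.61/110) = 61.40 · log₁₀(0.07827)
= 61.40 · (-1.1064) = -67.93 mV

-67.9 mV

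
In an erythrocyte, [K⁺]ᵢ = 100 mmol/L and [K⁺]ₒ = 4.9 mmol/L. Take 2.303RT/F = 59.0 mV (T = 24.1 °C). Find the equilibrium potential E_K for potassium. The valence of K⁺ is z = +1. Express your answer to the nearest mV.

E = (59.0/z) · log₁₀([K⁺]_out/[K⁺]_in) with z = +1.
= (59.0/1) · log₁₀(4.9/100) = 59.00 · log₁₀(0.049)
= 59.00 · (-1.3098) = -77.28 mV

-77 mV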